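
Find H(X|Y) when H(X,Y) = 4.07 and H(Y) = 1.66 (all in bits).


H(X|Y) = H(X,Y) - H(Y) = 4.07 - 1.66 = 2.41

2.41 bits


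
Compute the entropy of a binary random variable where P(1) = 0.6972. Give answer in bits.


H = -p*log2(p) - (1-p)*log2(1-p). -0.6972*log2(0.6972) = 0.362792; -0.3028*log2(0.3028) = 0.521895. H = 0.362792 + 0.521895 = 0.8847

0.8847 bits


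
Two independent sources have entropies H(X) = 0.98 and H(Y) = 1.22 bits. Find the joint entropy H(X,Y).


For independent variables, H(X,Y) = H(X) + H(Y) = 0.98 + 1.22 = 2.2

2.2 bits


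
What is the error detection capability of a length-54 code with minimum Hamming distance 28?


Detection capability = d_min - 1 = 28 - 1 = 27

27 errors


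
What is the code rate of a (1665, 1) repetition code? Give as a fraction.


Rate = k/n = 1/1665

1/1665


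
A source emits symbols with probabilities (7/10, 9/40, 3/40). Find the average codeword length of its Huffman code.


Huffman construction (repeatedly merge the two least-probable nodes; each merge adds 1 bit to every symbol beneath it): 3/40 + 9/40 = 3/10; 3/10 + 7/10 = 1. Resulting codeword lengths (in the order the probabilities were given): (1, 2, 2). L_avg = sum(p_i * l_i) = 7/10*1 + 9/40*2 + 3/40*2 = 13/10 = 1.3

1.3 bits


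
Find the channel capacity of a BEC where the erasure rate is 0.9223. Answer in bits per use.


C = 1 - epsilon = 1 - 0.9223 = 0.0777

0.0777 bits


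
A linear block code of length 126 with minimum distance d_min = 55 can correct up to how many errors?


Correction capability = floor((d-1)/2) = floor((55-1)/2) = 27

27 errors


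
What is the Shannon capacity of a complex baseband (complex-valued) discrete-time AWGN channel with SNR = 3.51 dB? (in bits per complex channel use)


SNR_linear = 10^(3.51/10) = 2.2439; C = log2(1 + SNR_linear) = log2(1 + 2.2439) = 1.6977

1.6977 bits/channel use


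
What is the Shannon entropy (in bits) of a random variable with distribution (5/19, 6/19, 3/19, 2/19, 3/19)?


H = -sum(p_i * log2(p_i)). Terms: -(5/19)*log2(5/19) = 0.506842; -(6/19)*log2(6/19) = 0.525147; -(3/19)*log2(3/19) = 0.420468; -(2/19)*log2(2/19) = 0.341887; -(3/19)*log2(3/19) = 0.420468. H = 0.506842 + 0.525147 + 0.420468 + 0.341887 + 0.420468 = 2.2148

2.2148 bits


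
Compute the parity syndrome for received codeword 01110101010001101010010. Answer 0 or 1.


Syndrome = XOR of all bits = 0 XOR 1 XOR 1 XOR 1 XOR 0 XOR 1 XOR 0 XOR 1 XOR 0 XOR 1 XOR 0 XOR 0 XOR 0 XOR 1 XOR 1 XOR 0 XOR 1 XOR 0 XOR 1 XOR 0 XOR 0 XOR 1 XOR 0 = 1

1


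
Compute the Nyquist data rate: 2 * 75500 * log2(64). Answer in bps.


Rate = 2 * B * log2(M) = 2 * 75500 * 6.0 = 906000.0

906000.0 bps


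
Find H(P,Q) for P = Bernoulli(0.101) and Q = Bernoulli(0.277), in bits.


H(P,Q) = -p*log2(q) - (1-p)*log2(1-q). -0.101*log2(0.277) = 0.187056; -0.899*log2(0.723) = 0.420671. H(P,Q) = 0.187056 + 0.420671 = 0.6077

0.6077 bits


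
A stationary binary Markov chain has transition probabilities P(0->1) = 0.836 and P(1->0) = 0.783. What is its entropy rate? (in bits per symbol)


Stationary distribution: pi_0 = p10/(p01+p10) = 0.4836, pi_1 = 0.5164. Entropy rate H' = pi_0*H(p01) + pi_1*H(p10) = 0.4836*0.6438 + 0.5164*0.7547 = 0.701

0.701 bits/symbol


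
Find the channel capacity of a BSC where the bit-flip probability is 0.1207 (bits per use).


H(p) = -p*log2(p) - (1-p)*log2(1-p) = -0.1207*log2(0.1207) - 0.8793*log2(0.8793) = 0.368196 + 0.163174 = 0.5314. C = 1 - H(p) = 1 - 0.5314 = 0.4686

0.4686 bits


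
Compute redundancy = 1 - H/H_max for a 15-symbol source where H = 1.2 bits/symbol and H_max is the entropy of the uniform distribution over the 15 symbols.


H_max = log2(K) = log2(15) = 3.9069 bits/symbol. Redundancy = 1 - H/H_max = 1 - 1.2/3.9069 = 1 - 0.3071 = 0.6929

0.6929


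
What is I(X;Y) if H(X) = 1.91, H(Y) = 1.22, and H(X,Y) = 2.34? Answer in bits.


I(X;Y) = H(X) + H(Y) - H(X,Y) = 1.91 + 1.22 - 2.34 = 0.79

0.79 bits


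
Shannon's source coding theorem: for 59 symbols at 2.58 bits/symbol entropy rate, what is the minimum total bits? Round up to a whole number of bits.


Minimum bits >= n * H = 59 * 2.58 = 152.22, rounded up to a whole number of bits = 153

153 bits


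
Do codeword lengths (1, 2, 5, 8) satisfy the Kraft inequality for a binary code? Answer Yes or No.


Kraft sum = sum(2^(-l_i)) = 0.7852, need <= 1. Result: satisfied (a binary prefix-free code with these lengths exists)

Yes


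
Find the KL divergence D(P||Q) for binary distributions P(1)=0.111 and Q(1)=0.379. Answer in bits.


KL = p*log2(p/q) + (1-p)*log2((1-p)/(1-q)) = 0.111*log2(0.111/0.379) + 0.889*log2(0.889/0.621) = 0.2635

0.2635 bits


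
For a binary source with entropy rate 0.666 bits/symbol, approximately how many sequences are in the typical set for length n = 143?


log2|A_typical| = nH = 143 * 0.666 = 95.238, so |A_typical| ~ 2^95.238 = 4.672e+28

4.672e+28


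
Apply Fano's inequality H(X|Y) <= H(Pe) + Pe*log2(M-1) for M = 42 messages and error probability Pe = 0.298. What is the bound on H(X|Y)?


H(Pe) = -Pe*log2(Pe) - (1-Pe)*log2(1-Pe) = -0.298*log2(0.298) - 0.702*log2(0.702) = 0.520491 + 0.358341 = 0.8788. Pe*log2(M-1) = 0.298*log2(41) = 1.596550. Bound = H(Pe) + Pe*log2(M-1) = 0.520491 + 0.358341 + 1.596550 = 2.4754

2.4754 bits


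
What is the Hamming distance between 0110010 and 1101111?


Count differing positions: ^ . ^ ^ ^ . ^ = 5 differences

5


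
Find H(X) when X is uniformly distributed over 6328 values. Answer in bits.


H = log2(n) = log2(6328) = 12.6275

12.6275 bits


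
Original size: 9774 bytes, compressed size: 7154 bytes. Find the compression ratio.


Ratio = original / compressed = 9774 / 7154 = 1.3662

1.3662


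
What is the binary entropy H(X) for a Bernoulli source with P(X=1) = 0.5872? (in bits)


H = -p*log2(p) - (1-p)*log2(1-p). -0.5872*log2(0.5872) = 0.451014; -0.4128*log2(0.4128) = 0.526933. H = 0.451014 + 0.526933 = 0.9779

0.9779 bits


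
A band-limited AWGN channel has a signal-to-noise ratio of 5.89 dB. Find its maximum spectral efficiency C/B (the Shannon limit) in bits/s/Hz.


SNR_linear = 10^(5.89/10) = 3.8815; C/B = log2(1 + SNR_linear) = log2(1 + 3.8815) = 2.2873

2.2873 bits/s/Hz


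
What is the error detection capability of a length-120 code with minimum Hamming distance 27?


Detection capability = d_min - 1 = 27 - 1 = 26

26 errors


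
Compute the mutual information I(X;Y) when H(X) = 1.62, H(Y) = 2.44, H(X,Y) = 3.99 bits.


I(X;Y) = H(X) + H(Y) - H(X,Y) = 1.62 + 2.44 - 3.99 = 0.07

0.07 bits


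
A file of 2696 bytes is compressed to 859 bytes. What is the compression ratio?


Ratio = original / compressed = 2696 / 859 = 3.1385

3.1385


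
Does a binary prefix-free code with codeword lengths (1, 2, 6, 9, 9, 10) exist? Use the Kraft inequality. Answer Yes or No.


Kraft sum = sum(2^(-l_i)) = 0.7705, need <= 1. Result: satisfied (a binary prefix-free code with these lengths exists)

Yes


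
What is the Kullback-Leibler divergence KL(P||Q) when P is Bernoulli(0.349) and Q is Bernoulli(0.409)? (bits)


KL = p*log2(p/q) + (1-p)*log2((1-p)/(1-q)) = 0.349*log2(0.349/0.409) + 0.651*log2(0.651/0.591) = 0.0109

0.0109 bits


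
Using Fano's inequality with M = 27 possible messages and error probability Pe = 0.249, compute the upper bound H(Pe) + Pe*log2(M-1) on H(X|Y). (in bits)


H(Pe) = -Pe*log2(Pe) - (1-Pe)*log2(1-Pe) = -0.249*log2(0.249) - 0.751*log2(0.751) = 0.499440 + 0.310250 = 0.8097. Pe*log2(M-1) = 0.249*log2(26) = 1.170409. Bound = H(Pe) + Pe*log2(M-1) = 0.499440 + 0.310250 + 1.170409 = 1.9801

1.9801 bits


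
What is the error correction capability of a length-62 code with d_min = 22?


Correction capability = floor((d-1)/2) = floor((22-1)/2) = 10

10 errors


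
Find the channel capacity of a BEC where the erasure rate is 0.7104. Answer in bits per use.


C = 1 - epsilon = 1 - 0.7104 = 0.2896

0.2896 bits


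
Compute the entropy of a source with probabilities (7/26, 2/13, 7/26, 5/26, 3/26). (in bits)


H = -sum(p_i * log2(p_i)). Terms: -(7/26)*log2(7/26) = 0.509677; -(2/13)*log2(2/13) = 0.415452; -(7/26)*log2(7/26) = 0.509677; -(5/26)*log2(5/26) = 0.457406; -(3/26)*log2(3/26) = 0.359478. H = 0.509677 + 0.415452 + 0.509677 + 0.457406 + 0.359478 = 2.2517

2.2517 bits


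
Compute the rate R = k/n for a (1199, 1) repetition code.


Rate = k/n = 1/1199

1/1199


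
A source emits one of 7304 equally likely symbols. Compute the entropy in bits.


H = log2(n) = log2(7304) = 12.8345

12.8345 bits


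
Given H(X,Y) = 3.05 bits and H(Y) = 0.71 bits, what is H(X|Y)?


H(X|Y) = H(X,Y) - H(Y) = 3.05 - 0.71 = 2.34

2.34 bits


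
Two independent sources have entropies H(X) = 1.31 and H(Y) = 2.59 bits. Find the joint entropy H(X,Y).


For independent variables, H(X,Y) = H(X) + H(Y) = 1.31 + 2.59 = 3.9

3.9 bits


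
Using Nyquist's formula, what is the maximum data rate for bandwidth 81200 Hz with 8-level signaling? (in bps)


Rate = 2 * B * log2(M) = 2 * 81200 * 3.0 = 487200.0

487200.0 bps


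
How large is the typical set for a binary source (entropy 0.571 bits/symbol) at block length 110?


log2|A_typical| = nH = 110 * 0.571 = 62.81, so |A_typical| ~ 2^62.81 = 8.085e+18

8.085e+18


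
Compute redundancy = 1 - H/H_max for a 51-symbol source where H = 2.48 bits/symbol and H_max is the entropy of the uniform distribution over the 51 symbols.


H_max = log2(K) = log2(51) = 5.6724 bits/symbol. Redundancy = 1 - H/H_max = 1 - 2.48/5.6724 = 1 - 0.4372 = 0.5628

0.5628


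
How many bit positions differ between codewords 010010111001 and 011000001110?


Count differing positions: . . ^ . ^ . ^ ^ . ^ ^ ^ = 7 differences

7


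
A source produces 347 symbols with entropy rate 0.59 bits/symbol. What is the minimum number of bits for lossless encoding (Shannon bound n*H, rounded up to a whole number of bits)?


Minimum bits >= n * H = 347 * 0.59 = 204.73, rounded up to a whole number of bits = 205

205 bits


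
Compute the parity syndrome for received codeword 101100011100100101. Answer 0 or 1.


Syndrome = XOR of all bits = 1 XOR 0 XOR 1 XOR 1 XOR 0 XOR 0 XOR 0 XOR 1 XOR 1 XOR 1 XOR 0 XOR 0 XOR 1 XOR 0 XOR 0 XOR 1 XOR 0 XOR 1 = 1

1


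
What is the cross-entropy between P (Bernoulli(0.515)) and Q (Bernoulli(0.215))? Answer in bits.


H(P,Q) = -p*log2(q) - (1-p)*log2(1-q). -0.515*log2(0.215) = 1.142060; -0.485*log2(0.785) = 0.169379. H(P,Q) = 1.142060 + 0.169379 = 1.3114

1.3114 bits


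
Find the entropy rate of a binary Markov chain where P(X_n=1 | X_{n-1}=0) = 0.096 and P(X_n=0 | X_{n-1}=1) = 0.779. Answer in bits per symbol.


Stationary distribution: pi_0 = p10/(p01+p10) = 0.8903, pi_1 = 0.1097. Entropy rate H' = pi_0*H(p01) + pi_1*H(p10) = 0.8903*0.4562 + 0.1097*0.762 = 0.4897

0.4897 bits/symbol


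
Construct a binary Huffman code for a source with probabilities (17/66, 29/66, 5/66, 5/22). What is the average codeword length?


Huffman construction (repeatedly merge the two least-probable nodes; each merge adds 1 bit to every symbol beneath it): 5/66 + 5/22 = 10/33; 17/66 + 10/33 = 37/66; 29/66 + 37/66 = 1. Resulting codeword lengths (in the order the probabilities were given): (2, 1, 3, 3). L_avg = sum(p_i * l_i) = 17/66*2 + 29/66*1 + 5/66*3 + 5/22*3 = 41/22 = 1.8636

1.8636 bits


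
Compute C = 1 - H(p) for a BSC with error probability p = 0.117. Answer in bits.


H(p) = -p*log2(p) - (1-p)*log2(1-p) = -0.117*log2(0.117) - 0.883*log2(0.883) = 0.362164 + 0.158511 = 0.5207. C = 1 - H(p) = 1 - 0.5207 = 0.4793

0.4793 bits


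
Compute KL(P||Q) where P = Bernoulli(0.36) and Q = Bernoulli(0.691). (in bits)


KL = p*log2(p/q) + (1-p)*log2((1-p)/(1-q)) = 0.36*log2(0.36/0.691) + 0.64*log2(0.64/0.309) = 0.3336

0.3336 bits


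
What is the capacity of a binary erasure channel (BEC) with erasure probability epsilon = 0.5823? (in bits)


C = 1 - epsilon = 1 - 0.5823 = 0.4177

0.4177 bits


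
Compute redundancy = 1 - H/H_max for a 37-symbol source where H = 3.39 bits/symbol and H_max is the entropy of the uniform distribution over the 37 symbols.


H_max = log2(K) = log2(37) = 5.2095 bits/symbol. Redundancy = 1 - H/H_max = 1 - 3.39/5.2095 = 1 - 0.6507 = 0.3493

0.3493


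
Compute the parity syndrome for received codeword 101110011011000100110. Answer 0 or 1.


Syndrome = XOR of all bits = 1 XOR 0 XOR 1 XOR 1 XOR 1 XOR 0 XOR 0 XOR 1 XOR 1 XOR 0 XOR 1 XOR 1 XOR 0 XOR 0 XOR 0 XOR 1 XOR 0 XOR 0 XOR 1 XOR 1 XOR 0 = 1

1


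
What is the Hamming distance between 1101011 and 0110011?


Count differing positions: ^ . ^ ^ . . . = 3 differences

3


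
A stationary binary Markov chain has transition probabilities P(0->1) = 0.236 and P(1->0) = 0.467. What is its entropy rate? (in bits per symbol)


Stationary distribution: pi_0 = p10/(p01+p10) = 0.6643, pi_1 = 0.3357. Entropy rate H' = pi_0*H(p01) + pi_1*H(p10) = 0.6643*0.7883 + 0.3357*0.9969 = 0.8583

0.8583 bits/symbol


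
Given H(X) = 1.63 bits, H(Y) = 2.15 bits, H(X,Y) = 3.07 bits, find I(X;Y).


I(X;Y) = H(X) + H(Y) - H(X,Y) = 1.63 + 2.15 - 3.07 = 0.71

0.71 bits


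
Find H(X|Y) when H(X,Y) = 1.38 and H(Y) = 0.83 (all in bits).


H(X|Y) = H(X,Y) - H(Y) = 1.38 - 0.83 = 0.55

0.55 bits


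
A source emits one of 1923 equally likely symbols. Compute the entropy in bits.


H = log2(n) = log2(1923) = 10.9091

10.9091 bits


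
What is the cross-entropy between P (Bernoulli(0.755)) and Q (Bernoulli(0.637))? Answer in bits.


H(P,Q) = -p*log2(q) - (1-p)*log2(1-q). -0.755*log2(0.637) = 0.491229; -0.245*log2(0.363) = 0.358180. H(P,Q) = 0.491229 + 0.358180 = 0.8494

0.8494 bits


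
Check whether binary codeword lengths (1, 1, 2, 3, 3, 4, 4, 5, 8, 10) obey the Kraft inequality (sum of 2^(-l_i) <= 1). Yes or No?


Kraft sum = sum(2^(-l_i)) = 1.6611, need <= 1. Result: violated (a binary prefix-free code with these lengths cannot exist)

No


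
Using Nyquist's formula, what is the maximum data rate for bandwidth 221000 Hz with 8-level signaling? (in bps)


Rate = 2 * B * log2(M) = 2 * 221000 * 3.0 = 1326000.0

1326000.0 bps


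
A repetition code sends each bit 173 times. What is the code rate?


Rate = k/n = 1/173

1/173


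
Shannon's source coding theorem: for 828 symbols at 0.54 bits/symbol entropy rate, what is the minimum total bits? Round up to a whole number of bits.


Minimum bits >= n * H = 828 * 0.54 = 447.12, rounded up to a whole number of bits = 448

448 bits


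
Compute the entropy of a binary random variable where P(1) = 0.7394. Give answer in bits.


H = -p*log2(p) - (1-p)*log2(1-p). -0.7394*log2(0.7394) = 0.322063; -0.2606*log2(0.2606) = 0.505588. H = 0.322063 + 0.505588 = 0.8277

0.8277 bits


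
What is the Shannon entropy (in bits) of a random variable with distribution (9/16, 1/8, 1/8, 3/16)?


H = -sum(p_i * log2(p_i)). Terms: -(9/16)*log2(9/16) = 0.466917; -(1/8)*log2(1/8) = 0.375000; -(1/8)*log2(1/8) = 0.375000; -(3/16)*log2(3/16) = 0.452820. H = 0.466917 + 0.375000 + 0.375000 + 0.452820 = 1.6697

1.6697 bits


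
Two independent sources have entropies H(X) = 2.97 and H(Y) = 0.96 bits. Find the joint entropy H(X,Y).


For independent variables, H(X,Y) = H(X) + H(Y) = 2.97 + 0.96 = 3.93

3.93 bits


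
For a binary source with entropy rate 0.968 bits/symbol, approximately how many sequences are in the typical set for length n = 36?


log2|A_typical| = nH = 36 * 0.968 = 34.848, so |A_typical| ~ 2^34.848 = 3.092e+10

3.092e+10


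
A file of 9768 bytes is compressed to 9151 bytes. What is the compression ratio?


Ratio = original / compressed = 9768 / 9151 = 1.0674

1.0674


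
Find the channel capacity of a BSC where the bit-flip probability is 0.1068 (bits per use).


H(p) = -p*log2(p) - (1-p)*log2(1-p) = -0.1068*log2(0.1068) - 0.8932*log2(0.8932) = 0.344645 + 0.145542 = 0.4902. C = 1 - H(p) = 1 - 0.4902 = 0.5098

0.5098 bits


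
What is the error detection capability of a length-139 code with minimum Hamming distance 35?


Detection capability = d_min - 1 = 35 - 1 = 34

34 errors


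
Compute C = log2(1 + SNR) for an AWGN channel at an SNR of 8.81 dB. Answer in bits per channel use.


SNR_linear = 10^(8.81/10) = 7.6033; C = log2(1 + SNR_linear) = log2(1 + 7.6033) = 3.1049

3.1049 bits/channel use


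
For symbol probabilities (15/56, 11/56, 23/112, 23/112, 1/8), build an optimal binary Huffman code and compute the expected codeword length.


Huffman construction (repeatedly merge the two least-probable nodes; each merge adds 1 bit to every symbol beneath it): 1/8 + 11/56 = 9/28; 23/112 + 23/112 = 23/56; 15/56 + 9/28 = 33/56; 23/56 + 33/56 = 1. Resulting codeword lengths (in the order the probabilities were given): (2, 3, 2, 2, 3). L_avg = sum(p_i * l_i) = 15/56*2 + 11/56*3 + 23/112*2 + 23/112*2 + 1/8*3 = 65/28 = 2.3214

2.3214 bits


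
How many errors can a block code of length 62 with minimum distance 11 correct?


Correction capability = floor((d-1)/2) = floor((11-1)/2) = 5

5 errors


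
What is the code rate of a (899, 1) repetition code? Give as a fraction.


Rate = k/n = 1/899

1/899


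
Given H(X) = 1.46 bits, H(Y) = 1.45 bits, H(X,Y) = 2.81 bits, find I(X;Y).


I(X;Y) = H(X) + H(Y) - H(X,Y) = 1.46 + 1.45 - 2.81 = 0.1

0.1 bits


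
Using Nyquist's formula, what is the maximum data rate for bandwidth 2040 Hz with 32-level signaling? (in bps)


Rate = 2 * B * log2(M) = 2 * 2040 * 5.0 = 20400.0

20400.0 bps


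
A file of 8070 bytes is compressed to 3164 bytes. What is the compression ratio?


Ratio = original / compressed = 8070 / 3164 = 2.5506

2.5506


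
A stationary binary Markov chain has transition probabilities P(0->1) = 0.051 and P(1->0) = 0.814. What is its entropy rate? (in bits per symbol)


Stationary distribution: pi_0 = p10/(p01+p10) = 0.941, pi_1 = 0.059. Entropy rate H' = pi_0*H(p01) + pi_1*H(p10) = 0.941*0.2906 + 0.059*0.693 = 0.3144

0.3144 bits/symbol


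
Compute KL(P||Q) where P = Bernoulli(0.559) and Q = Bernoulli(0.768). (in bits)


KL = p*log2(p/q) + (1-p)*log2((1-p)/(1-q)) = 0.559*log2(0.559/0.768) + 0.441*log2(0.441/0.232) = 0.1525

0.1525 bits


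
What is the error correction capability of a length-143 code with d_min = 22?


Correction capability = floor((d-1)/2) = floor((22-1)/2) = 10

10 errors


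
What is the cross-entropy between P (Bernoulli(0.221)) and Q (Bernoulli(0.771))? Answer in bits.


H(P,Q) = -p*log2(q) - (1-p)*log2(1-q). -0.221*log2(0.771) = 0.082919; -0.779*log2(0.229) = 1.656606. H(P,Q) = 0.082919 + 1.656606 = 1.7395

1.7395 bits


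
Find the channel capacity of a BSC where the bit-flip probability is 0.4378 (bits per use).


H(p) = -p*log2(p) - (1-p)*log2(1-p) = -0.4378*log2(0.4378) - 0.5622*log2(0.5622) = 0.521707 + 0.467101 = 0.9888. C = 1 - H(p) = 1 - 0.9888 = 0.0112

0.0112 bits


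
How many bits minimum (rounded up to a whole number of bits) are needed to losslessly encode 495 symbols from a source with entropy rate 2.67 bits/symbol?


Minimum bits >= n * H = 495 * 2.67 = 1321.65, rounded up to a whole number of bits = 1322

1322 bits


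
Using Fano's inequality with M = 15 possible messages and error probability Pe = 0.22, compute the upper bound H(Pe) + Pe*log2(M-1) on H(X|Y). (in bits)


H(Pe) = -Pe*log2(Pe) - (1-Pe)*log2(1-Pe) = -0.22*log2(0.22) - 0.78*log2(0.78) = 0.480573 + 0.279594 = 0.7602. Pe*log2(M-1) = 0.22*log2(14) = 0.837618. Bound = H(Pe) + Pe*log2(M-1) = 0.480573 + 0.279594 + 0.837618 = 1.5978

1.5978 bits


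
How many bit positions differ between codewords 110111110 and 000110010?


Count differing positions: ^ ^ . . . ^ ^ . . = 4 differences

4


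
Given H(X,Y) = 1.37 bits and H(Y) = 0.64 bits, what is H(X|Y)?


H(X|Y) = H(X,Y) - H(Y) = 1.37 - 0.64 = 0.73

0.73 bits


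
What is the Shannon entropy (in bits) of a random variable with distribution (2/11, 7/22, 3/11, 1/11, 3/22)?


H = -sum(p_i * log2(p_i)). Terms: -(2/11)*log2(2/11) = 0.447169; -(7/22)*log2(7/22) = 0.525661; -(3/11)*log2(3/11) = 0.511219; -(1/11)*log2(1/11) = 0.314494; -(3/22)*log2(3/22) = 0.391973. H = 0.447169 + 0.525661 + 0.511219 + 0.314494 + 0.391973 = 2.1905

2.1905 bits


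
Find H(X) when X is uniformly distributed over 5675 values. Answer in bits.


H = log2(n) = log2(5675) = 12.4704

12.4704 bits


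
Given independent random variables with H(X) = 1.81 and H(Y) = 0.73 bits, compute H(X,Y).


For independent variables, H(X,Y) = H(X) + H(Y) = 1.81 + 0.73 = 2.54

2.54 bits


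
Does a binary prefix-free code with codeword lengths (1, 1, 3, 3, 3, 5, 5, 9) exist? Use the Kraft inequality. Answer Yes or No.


Kraft sum = sum(2^(-l_i)) = 1.4395, need <= 1. Result: violated (a binary prefix-free code with these lengths cannot exist)

No


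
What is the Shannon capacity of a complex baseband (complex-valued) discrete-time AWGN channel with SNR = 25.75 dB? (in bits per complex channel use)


SNR_linear = 10^(25.75/10) = 375.8374; C = log2(1 + SNR_linear) = log2(1 + 375.8374) = 8.5578

8.5578 bits/channel use


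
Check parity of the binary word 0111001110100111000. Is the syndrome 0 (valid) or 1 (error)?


Syndrome = XOR of all bits = 0 XOR 1 XOR 1 XOR 1 XOR 0 XOR 0 XOR 1 XOR 1 XOR 1 XOR 0 XOR 1 XOR 0 XOR 0 XOR 1 XOR 1 XOR 1 XOR 0 XOR 0 XOR 0 = 0

0


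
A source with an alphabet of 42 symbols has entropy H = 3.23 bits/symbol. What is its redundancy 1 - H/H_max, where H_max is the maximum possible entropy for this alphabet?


H_max = log2(K) = log2(42) = 5.3923 bits/symbol. Redundancy = 1 - H/H_max = 1 - 3.23/5.3923 = 1 - 0.599 = 0.401

0.401


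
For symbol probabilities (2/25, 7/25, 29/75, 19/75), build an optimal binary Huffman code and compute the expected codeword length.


Huffman construction (repeatedly merge the two least-probable nodes; each merge adds 1 bit to every symbol beneath it): 2/25 + 19/75 = 1/3; 7/25 + 1/3 = 46/75; 29/75 + 46/75 = 1. Resulting codeword lengths (in the order the probabilities were given): (3, 2, 1, 3). L_avg = sum(p_i * l_i) = 2/25*3 + 7/25*2 + 29/75*1 + 19/75*3 = 146/75 = 1.9467

1.9467 bits


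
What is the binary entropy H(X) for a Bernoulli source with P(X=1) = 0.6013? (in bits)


H = -p*log2(p) - (1-p)*log2(1-p). -0.6013*log2(0.6013) = 0.441260; -0.3987*log2(0.3987) = 0.528925. H = 0.441260 + 0.528925 = 0.9702

0.9702 bits


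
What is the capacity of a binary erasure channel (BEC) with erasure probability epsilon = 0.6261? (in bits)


C = 1 - epsilon = 1 - 0.6261 = 0.3739

0.3739 bits


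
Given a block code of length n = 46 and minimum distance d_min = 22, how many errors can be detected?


Detection capability = d_min - 1 = 22 - 1 = 21

21 errors


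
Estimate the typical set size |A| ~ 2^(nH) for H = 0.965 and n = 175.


log2|A_typical| = nH = 175 * 0.965 = 168.875, so |A_typical| ~ 2^168.875 = 6.862e+50

6.862e+50


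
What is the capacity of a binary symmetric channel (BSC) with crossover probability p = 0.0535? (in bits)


H(p) = -p*log2(p) - (1-p)*log2(1-p) = -0.0535*log2(0.0535) - 0.9465*log2(0.9465) = 0.226001 + 0.075082 = 0.3011. C = 1 - H(p) = 1 - 0.3011 = 0.6989

0.6989 bits


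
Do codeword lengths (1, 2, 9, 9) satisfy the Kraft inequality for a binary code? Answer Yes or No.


Kraft sum = sum(2^(-l_i)) = 0.7539, need <= 1. Result: satisfied (a binary prefix-free code with these lengths exists)

Yes


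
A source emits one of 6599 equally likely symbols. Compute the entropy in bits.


H = log2(n) = log2(6599) = 12.688

12.688 bits


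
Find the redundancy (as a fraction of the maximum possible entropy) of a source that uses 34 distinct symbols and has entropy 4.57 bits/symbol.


H_max = log2(K) = log2(34) = 5.0875 bits/symbol. Redundancy = 1 - H/H_max = 1 - 4.57/5.0875 = 1 - 0.8983 = 0.1017

0.1017


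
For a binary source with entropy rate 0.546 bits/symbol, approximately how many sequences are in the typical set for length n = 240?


log2|A_typical| = nH = 240 * 0.546 = 131.04, so |A_typical| ~ 2^131.04 = 2.799e+39

2.799e+39


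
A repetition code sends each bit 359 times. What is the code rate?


Rate = k/n = 1/359

1/359


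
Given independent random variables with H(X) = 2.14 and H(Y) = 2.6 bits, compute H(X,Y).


For independent variables, H(X,Y) = H(X) + H(Y) = 2.14 + 2.6 = 4.74

4.74 bits


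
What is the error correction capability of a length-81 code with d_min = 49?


Correction capability = floor((d-1)/2) = floor((49-1)/2) = 24

24 errors


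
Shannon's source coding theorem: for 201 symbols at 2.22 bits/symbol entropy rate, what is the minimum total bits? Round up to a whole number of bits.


Minimum bits >= n * H = 201 * 2.22 = 446.22, rounded up to a whole number of bits = 447

447 bits


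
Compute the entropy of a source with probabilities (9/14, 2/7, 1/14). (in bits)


H = -sum(p_i * log2(p_i)). Terms: -(9/14)*log2(9/14) = 0.409776; -(2/7)*log2(2/7) = 0.516387; -(1/14)*log2(1/14) = 0.271954. H = 0.409776 + 0.516387 + 0.271954 = 1.1981

1.1981 bits


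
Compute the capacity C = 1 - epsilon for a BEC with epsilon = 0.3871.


C = 1 - epsilon = 1 - 0.3871 = 0.6129

0.6129 bits


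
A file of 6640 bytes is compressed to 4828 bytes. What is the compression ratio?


Ratio = original / compressed = 6640 / 4828 = 1.3753

1.3753


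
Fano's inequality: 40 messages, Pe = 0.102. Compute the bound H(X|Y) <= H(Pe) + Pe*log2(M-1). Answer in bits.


H(Pe) = -Pe*log2(Pe) - (1-Pe)*log2(1-Pe) = -0.102*log2(0.102) - 0.898*log2(0.898) = 0.335923 + 0.139381 = 0.4753. Pe*log2(M-1) = 0.102*log2(39) = 0.539111. Bound = H(Pe) + Pe*log2(M-1) = 0.335923 + 0.139381 + 0.539111 = 1.0144

1.0144 bits


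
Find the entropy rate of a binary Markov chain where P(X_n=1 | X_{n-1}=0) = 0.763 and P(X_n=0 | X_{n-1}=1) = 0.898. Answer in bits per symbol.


Stationary distribution: pi_0 = p10/(p01+p10) = 0.5406, pi_1 = 0.4594. Entropy rate H' = pi_0*H(p01) + pi_1*H(p10) = 0.5406*0.79 + 0.4594*0.4753 = 0.6454

0.6454 bits/symbol


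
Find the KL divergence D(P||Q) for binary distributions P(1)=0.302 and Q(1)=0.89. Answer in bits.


KL = p*log2(p/q) + (1-p)*log2((1-p)/(1-q)) = 0.302*log2(0.302/0.89) + 0.698*log2(0.698/0.11) = 1.3898

1.3898 bits


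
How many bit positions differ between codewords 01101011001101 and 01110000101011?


Count differing positions: . . . ^ ^ . ^ ^ ^ . . ^ ^ . = 7 differences

7


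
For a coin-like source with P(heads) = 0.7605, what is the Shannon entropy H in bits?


H = -p*log2(p) - (1-p)*log2(1-p). -0.7605*log2(0.7605) = 0.300382; -0.2395*log2(0.2395) = 0.493826. H = 0.300382 + 0.493826 = 0.7942

0.7942 bits


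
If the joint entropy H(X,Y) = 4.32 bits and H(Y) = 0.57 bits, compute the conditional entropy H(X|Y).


H(X|Y) = H(X,Y) - H(Y) = 4.32 - 0.57 = 3.75

3.75 bits


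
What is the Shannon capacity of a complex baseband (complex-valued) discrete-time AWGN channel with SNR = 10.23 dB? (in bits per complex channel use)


SNR_linear = 10^(10.23/10) = 10.5439; C = log2(1 + SNR_linear) = log2(1 + 10.5439) = 3.5291

3.5291 bits/channel use


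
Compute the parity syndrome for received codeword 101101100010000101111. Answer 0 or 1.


Syndrome = XOR of all bits = 1 XOR 0 XOR 1 XOR 1 XOR 0 XOR 1 XOR 1 XOR 0 XOR 0 XOR 0 XOR 1 XOR 0 XOR 0 XOR 0 XOR 0 XOR 1 XOR 0 XOR 1 XOR 1 XOR 1 XOR 1 = 1

1


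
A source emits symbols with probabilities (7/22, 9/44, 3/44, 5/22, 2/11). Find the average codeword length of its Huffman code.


Huffman construction (repeatedly merge the two least-probable nodes; each merge adds 1 bit to every symbol beneath it): 3/44 + 2/11 = 1/4; 9/44 + 5/22 = 19/44; 1/4 + 7/22 = 25/44; 19/44 + 25/44 = 1. Resulting codeword lengths (in the order the probabilities were given): (2, 2, 3, 2, 3). L_avg = sum(p_i * l_i) = 7/22*2 + 9/44*2 + 3/44*3 + 5/22*2 + 2/11*3 = 9/4 = 2.25

2.25 bits


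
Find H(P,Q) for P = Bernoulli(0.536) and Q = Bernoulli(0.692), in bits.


H(P,Q) = -p*log2(q) - (1-p)*log2(1-q). -0.536*log2(0.692) = 0.284700; -0.464*log2(0.308) = 0.788335. H(P,Q) = 0.284700 + 0.788335 = 1.073

1.073 bits


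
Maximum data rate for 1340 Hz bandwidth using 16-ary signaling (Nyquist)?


Rate = 2 * B * log2(M) = 2 * 1340 * 4.0 = 10720.0

10720.0 bps


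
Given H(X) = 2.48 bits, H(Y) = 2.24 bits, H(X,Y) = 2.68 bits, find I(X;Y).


I(X;Y) = H(X) + H(Y) - H(X,Y) = 2.48 + 2.24 - 2.68 = 2.04

2.04 bits


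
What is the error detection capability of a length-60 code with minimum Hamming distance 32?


Detection capability = d_min - 1 = 32 - 1 = 31

31 errors


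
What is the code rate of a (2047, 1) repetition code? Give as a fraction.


Rate = k/n = 1/2047

1/2047


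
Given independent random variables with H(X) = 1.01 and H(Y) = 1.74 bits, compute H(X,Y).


For independent variables, H(X,Y) = H(X) + H(Y) = 1.01 + 1.74 = 2.75

2.75 bits


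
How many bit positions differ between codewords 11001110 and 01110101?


Count differing positions: ^ . ^ ^ ^ . ^ ^ = 6 differences

6


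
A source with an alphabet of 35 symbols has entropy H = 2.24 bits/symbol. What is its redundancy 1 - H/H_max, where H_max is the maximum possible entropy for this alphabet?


H_max = log2(K) = log2(35) = 5.1293 bits/symbol. Redundancy = 1 - H/H_max = 1 - 2.24/5.1293 = 1 - 0.4367 = 0.5633

0.5633


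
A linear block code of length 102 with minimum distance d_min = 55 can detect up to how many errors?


Detection capability = d_min - 1 = 55 - 1 = 54

54 errors


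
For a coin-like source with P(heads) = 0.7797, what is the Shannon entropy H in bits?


H = -p*log2(p) - (1-p)*log2(1-p). -0.7797*log2(0.7797) = 0.279919; -0.2203*log2(0.2203) = 0.480796. H = 0.279919 + 0.480796 = 0.7607

0.7607 bits


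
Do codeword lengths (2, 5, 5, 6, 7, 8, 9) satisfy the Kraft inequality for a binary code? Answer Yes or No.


Kraft sum = sum(2^(-l_i)) = 0.3418, need <= 1. Result: satisfied (a binary prefix-free code with these lengths exists)

Yes


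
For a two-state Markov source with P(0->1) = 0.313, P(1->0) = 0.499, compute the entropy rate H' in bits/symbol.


Stationary distribution: pi_0 = p10/(p01+p10) = 0.6145, pi_1 = 0.3855. Entropy rate H' = pi_0*H(p01) + pi_1*H(p10) = 0.6145*0.8966 + 0.3855*1.0 = 0.9365

0.9365 bits/symbol


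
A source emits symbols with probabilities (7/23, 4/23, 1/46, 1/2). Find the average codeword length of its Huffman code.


Huffman construction (repeatedly merge the two least-probable nodes; each merge adds 1 bit to every symbol beneath it): 1/46 + 4/23 = 9/46; 9/46 + 7/23 = 1/2; 1/2 + 1/2 = 1. Resulting codeword lengths (in the order the probabilities were given): (2, 3, 3, 1). L_avg = sum(p_i * l_i) = 7/23*2 + 4/23*3 + 1/46*3 + 1/2*1 = 39/23 = 1.6957

1.6957 bits


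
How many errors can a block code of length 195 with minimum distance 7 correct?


Correction capability = floor((d-1)/2) = floor((7-1)/2) = 3

3 errors


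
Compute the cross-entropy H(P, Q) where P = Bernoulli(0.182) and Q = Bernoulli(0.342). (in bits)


H(P,Q) = -p*log2(q) - (1-p)*log2(1-q). -0.182*log2(0.342) = 0.281724; -0.818*log2(0.658) = 0.493942. H(P,Q) = 0.281724 + 0.493942 = 0.7757

0.7757 bits


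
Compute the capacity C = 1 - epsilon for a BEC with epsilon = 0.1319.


C = 1 - epsilon = 1 - 0.1319 = 0.8681

0.8681 bits


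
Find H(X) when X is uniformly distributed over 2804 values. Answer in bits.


H = log2(n) = log2(2804) = 11.4533

11.4533 bits


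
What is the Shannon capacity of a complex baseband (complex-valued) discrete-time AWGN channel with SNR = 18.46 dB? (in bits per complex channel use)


SNR_linear = 10^(18.46/10) = 70.1455; C = log2(1 + SNR_linear) = log2(1 + 70.1455) = 6.1527

6.1527 bits/channel use


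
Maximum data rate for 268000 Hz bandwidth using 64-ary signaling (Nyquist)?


Rate = 2 * B * log2(M) = 2 * 268000 * 6.0 = 3216000.0

3216000.0 bps


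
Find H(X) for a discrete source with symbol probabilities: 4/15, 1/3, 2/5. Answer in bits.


H = -sum(p_i * log2(p_i)). Terms: -(4/15)*log2(4/15) = 0.508504; -(1/3)*log2(1/3) = 0.528321; -(2/5)*log2(2/5) = 0.528771. H = 0.508504 + 0.528321 + 0.528771 = 1.5656

1.5656 bits


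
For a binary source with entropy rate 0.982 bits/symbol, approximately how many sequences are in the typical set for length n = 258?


log2|A_typical| = nH = 258 * 0.982 = 253.356, so |A_typical| ~ 2^253.356 = 1.852e+76

1.852e+76


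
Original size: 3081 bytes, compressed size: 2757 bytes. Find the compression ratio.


Ratio = original / compressed = 3081 / 2757 = 1.1175

1.1175


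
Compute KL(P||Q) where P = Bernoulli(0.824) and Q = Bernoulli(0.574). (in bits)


KL = p*log2(p/q) + (1-p)*log2((1-p)/(1-q)) = 0.824*log2(0.824/0.574) + 0.176*log2(0.176/0.426) = 0.2053

0.2053 bits


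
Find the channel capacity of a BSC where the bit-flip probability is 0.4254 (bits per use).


H(p) = -p*log2(p) - (1-p)*log2(1-p) = -0.4254*log2(0.4254) - 0.5746*log2(0.5746) = 0.524564 + 0.459318 = 0.9839. C = 1 - H(p) = 1 - 0.9839 = 0.0161

0.0161 bits


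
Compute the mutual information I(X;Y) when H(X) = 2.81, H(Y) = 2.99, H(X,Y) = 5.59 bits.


I(X;Y) = H(X) + H(Y) - H(X,Y) = 2.81 + 2.99 - 5.59 = 0.21

0.21 bits


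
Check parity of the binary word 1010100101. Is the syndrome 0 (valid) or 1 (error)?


Syndrome = XOR of all bits = 1 XOR 0 XOR 1 XOR 0 XOR 1 XOR 0 XOR 0 XOR 1 XOR 0 XOR 1 = 1

1


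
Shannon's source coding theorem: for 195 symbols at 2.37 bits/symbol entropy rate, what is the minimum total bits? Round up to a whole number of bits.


Minimum bits >= n * H = 195 * 2.37 = 462.15, rounded up to a whole number of bits = 463

463 bits


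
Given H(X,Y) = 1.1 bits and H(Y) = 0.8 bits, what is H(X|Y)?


H(X|Y) = H(X,Y) - H(Y) = 1.1 - 0.8 = 0.3

0.3 bits


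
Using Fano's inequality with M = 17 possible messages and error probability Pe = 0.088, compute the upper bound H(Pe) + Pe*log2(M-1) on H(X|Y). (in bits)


H(Pe) = -Pe*log2(Pe) - (1-Pe)*log2(1-Pe) = -0.088*log2(0.088) - 0.912*log2(0.912) = 0.308559 + 0.121200 = 0.4298. Pe*log2(M-1) = 0.088*log2(16) = 0.352000. Bound = H(Pe) + Pe*log2(M-1) = 0.308559 + 0.121200 + 0.352000 = 0.7818

0.7818 bits


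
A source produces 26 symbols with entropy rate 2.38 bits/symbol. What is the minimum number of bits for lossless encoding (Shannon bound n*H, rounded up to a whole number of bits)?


Minimum bits >= n * H = 26 * 2.38 = 61.88, rounded up to a whole number of bits = 62

62 bits


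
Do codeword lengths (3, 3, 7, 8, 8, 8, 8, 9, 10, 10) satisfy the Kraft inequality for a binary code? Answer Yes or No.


Kraft sum = sum(2^(-l_i)) = 0.2773, need <= 1. Result: satisfied (a binary prefix-free code with these lengths exists)

Yes


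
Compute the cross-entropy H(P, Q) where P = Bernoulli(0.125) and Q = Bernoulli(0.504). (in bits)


H(P,Q) = -p*log2(q) - (1-p)*log2(1-q). -0.125*log2(0.504) = 0.123563; -0.875*log2(0.496) = 0.885139. H(P,Q) = 0.123563 + 0.885139 = 1.0087

1.0087 bits


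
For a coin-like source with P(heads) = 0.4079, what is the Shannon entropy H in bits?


H = -p*log2(p) - (1-p)*log2(1-p). -0.4079*log2(0.4079) = 0.527705; -0.5921*log2(0.5921) = 0.447679. H = 0.527705 + 0.447679 = 0.9754

0.9754 bits


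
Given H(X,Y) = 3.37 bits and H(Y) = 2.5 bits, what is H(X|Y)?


H(X|Y) = H(X,Y) - H(Y) = 3.37 - 2.5 = 0.87

0.87 bits


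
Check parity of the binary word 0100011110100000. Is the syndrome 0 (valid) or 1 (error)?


Syndrome = XOR of all bits = 0 XOR 1 XOR 0 XOR 0 XOR 0 XOR 1 XOR 1 XOR 1 XOR 1 XOR 0 XOR 1 XOR 0 XOR 0 XOR 0 XOR 0 XOR 0 = 0

0


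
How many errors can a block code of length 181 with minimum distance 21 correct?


Correction capability = floor((d-1)/2) = floor((21-1)/2) = 10

10 errors


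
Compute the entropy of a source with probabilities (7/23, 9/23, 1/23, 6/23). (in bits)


H = -sum(p_i * log2(p_i)). Terms: -(7/23)*log2(7/23) = 0.522324; -(9/23)*log2(9/23) = 0.529684; -(1/23)*log2(1/23) = 0.196677; -(6/23)*log2(6/23) = 0.505722. H = 0.522324 + 0.529684 + 0.196677 + 0.505722 = 1.7544

1.7544 bits


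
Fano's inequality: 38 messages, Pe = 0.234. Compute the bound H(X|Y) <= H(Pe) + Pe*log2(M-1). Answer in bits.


H(Pe) = -Pe*log2(Pe) - (1-Pe)*log2(1-Pe) = -0.234*log2(0.234) - 0.766*log2(0.766) = 0.490328 + 0.294591 = 0.7849. Pe*log2(M-1) = 0.234*log2(37) = 1.219012. Bound = H(Pe) + Pe*log2(M-1) = 0.490328 + 0.294591 + 1.219012 = 2.0039

2.0039 bits


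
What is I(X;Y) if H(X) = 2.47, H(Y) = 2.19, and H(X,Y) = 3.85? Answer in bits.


I(X;Y) = H(X) + H(Y) - H(X,Y) = 2.47 + 2.19 - 3.85 = 0.81

0.81 bits


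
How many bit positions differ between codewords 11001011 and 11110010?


Count differing positions: . . ^ ^ ^ . . ^ = 4 differences

4


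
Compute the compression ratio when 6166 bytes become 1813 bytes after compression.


Ratio = original / compressed = 6166 / 1813 = 3.401

3.401


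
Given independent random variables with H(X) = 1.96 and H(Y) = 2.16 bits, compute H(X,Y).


For independent variables, H(X,Y) = H(X) + H(Y) = 1.96 + 2.16 = 4.12

4.12 bits


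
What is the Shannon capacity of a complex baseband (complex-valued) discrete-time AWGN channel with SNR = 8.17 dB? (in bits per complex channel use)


SNR_linear = 10^(8.17/10) = 6.5615; C = log2(1 + SNR_linear) = log2(1 + 6.5615) = 2.9187

2.9187 bits/channel use


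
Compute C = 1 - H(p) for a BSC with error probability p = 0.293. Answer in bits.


H(p) = -p*log2(p) - (1-p)*log2(1-p) = -0.293*log2(0.293) - 0.707*log2(0.707) = 0.518911 + 0.353654 = 0.8726. C = 1 - H(p) = 1 - 0.8726 = 0.1274

0.1274 bits


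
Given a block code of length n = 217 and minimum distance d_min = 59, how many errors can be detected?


Detection capability = d_min - 1 = 59 - 1 = 58

58 errors


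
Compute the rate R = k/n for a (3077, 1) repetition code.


Rate = k/n = 1/3077

1/3077


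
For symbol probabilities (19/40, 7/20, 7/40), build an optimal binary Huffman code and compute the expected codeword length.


Huffman construction (repeatedly merge the two least-probable nodes; each merge adds 1 bit to every symbol beneath it): 7/40 + 7/20 = 21/40; 19/40 + 21/40 = 1. Resulting codeword lengths (in the order the probabilities were given): (1, 2, 2). L_avg = sum(p_i * l_i) = 19/40*1 + 7/20*2 + 7/40*2 = 61/40 = 1.525

1.525 bits


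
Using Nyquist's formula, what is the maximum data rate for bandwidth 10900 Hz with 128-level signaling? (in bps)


Rate = 2 * B * log2(M) = 2 * 10900 * 7.0 = 152600.0

152600.0 bps


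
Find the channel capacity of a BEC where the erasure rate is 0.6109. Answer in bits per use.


C = 1 - epsilon = 1 - 0.6109 = 0.3891

0.3891 bits


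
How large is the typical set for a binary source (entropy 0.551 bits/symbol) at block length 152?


log2|A_typical| = nH = 152 * 0.551 = 83.752, so |A_typical| ~ 2^83.752 = 1.629e+25

1.629e+25


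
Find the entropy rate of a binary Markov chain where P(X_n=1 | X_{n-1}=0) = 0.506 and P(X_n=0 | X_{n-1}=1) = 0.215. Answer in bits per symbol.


Stationary distribution: pi_0 = p10/(p01+p10) = 0.2982, pi_1 = 0.7018. Entropy rate H' = pi_0*H(p01) + pi_1*H(p10) = 0.2982*0.9999 + 0.7018*0.7509 = 0.8252

0.8252 bits/symbol


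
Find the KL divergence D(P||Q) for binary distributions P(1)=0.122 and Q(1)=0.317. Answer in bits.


KL = p*log2(p/q) + (1-p)*log2((1-p)/(1-q)) = 0.122*log2(0.122/0.317) + 0.878*log2(0.878/0.683) = 0.1501

0.1501 bits


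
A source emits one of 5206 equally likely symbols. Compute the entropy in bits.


H = log2(n) = log2(5206) = 12.346

12.346 bits
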